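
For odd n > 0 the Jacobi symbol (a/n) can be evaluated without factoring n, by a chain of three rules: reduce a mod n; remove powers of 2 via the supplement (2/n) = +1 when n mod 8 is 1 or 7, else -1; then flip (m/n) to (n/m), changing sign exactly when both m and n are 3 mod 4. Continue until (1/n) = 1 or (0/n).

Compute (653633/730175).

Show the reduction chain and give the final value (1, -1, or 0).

1

reciprocity: (653633/730175) = +1·(730175/653633) since 653633 mod 4 = 1, 730175 mod 4 = 3; sign now +1
(730175/653633) = (76542/653633)   [reduce mod 653633]
76542 = 2^1·38271; (2/653633) = +1 since 653633 mod 8 = 1, so (76542/653633) = (+1)^1·(38271/653633); sign now +1
reciprocity: (38271/653633) = +1·(653633/38271) since 38271 mod 4 = 3, 653633 mod 4 = 1; sign now +1
(653633/38271) = (3026/38271)   [reduce mod 38271]
3026 = 2^1·1513; (2/38271) = +1 since 38271 mod 8 = 7, so (3026/38271) = (+1)^1·(1513/38271); sign now +1
reciprocity: (1513/38271) = +1·(38271/1513) since 1513 mod 4 = 1, 38271 mod 4 = 3; sign now +1
(38271/1513) = (446/1513)   [reduce mod 1513]
446 = 2^1·223; (2/1513) = +1 since 1513 mod 8 = 1, so (446/1513) = (+1)^1·(223/1513); sign now +1
reciprocity: (223/1513) = +1·(1513/223) since 223 mod 4 = 3, 1513 mod 4 = 1; sign now +1
(1513/223) = (175/223)   [reduce mod 223]
reciprocity: (175/223) = -1·(223/175) since 175 mod 4 = 3, 223 mod 4 = 3; sign now -1
(223/175) = (48/175)   [reduce mod 175]
48 = 2^4·3; (2/175) = +1 since 175 mod 8 = 7, so (48/175) = (+1)^4·(3/175); sign now -1
reciprocity: (3/175) = -1·(175/3) since 3 mod 4 = 3, 175 mod 4 = 3; sign now +1
(175/3) = (1/3)   [reduce mod 3]
(1/3) = 1; final value = sign = +1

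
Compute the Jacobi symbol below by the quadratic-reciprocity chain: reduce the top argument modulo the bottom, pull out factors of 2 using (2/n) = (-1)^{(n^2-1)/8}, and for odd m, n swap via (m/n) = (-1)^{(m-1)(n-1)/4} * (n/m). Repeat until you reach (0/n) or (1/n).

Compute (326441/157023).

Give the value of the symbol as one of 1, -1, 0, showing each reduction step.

1

(326441/157023): 326441 mod 157023 = 12395, so (326441/157023) = (12395/157023)
flip (12395/157023) -> (157023/12395): both odd, 12395 mod 4 = 3, 157023 mod 4 = 3, so the flip contributes -1; sign now -1
(157023/12395): 157023 mod 12395 = 8283, so (157023/12395) = (8283/12395)
flip (8283/12395) -> (12395/8283): both odd, 8283 mod 4 = 3, 12395 mod 4 = 3, so the flip contributes -1; sign now +1
(12395/8283): 12395 mod 8283 = 4112, so (12395/8283) = (4112/8283)
factor out 2^4: 4112 = 2^4·257; with 8283 mod 8 = 3, (2/8283) = -1; sign now +1; continue with (257/8283)
flip (257/8283) -> (8283/257): both odd, 257 mod 4 = 1, 8283 mod 4 = 3, so the flip contributes +1; sign now +1
(8283/257): 8283 mod 257 = 59, so (8283/257) = (59/257)
flip (59/257) -> (257/59): both odd, 59 mod 4 = 3, 257 mod 4 = 1, so the flip contributes +1; sign now +1
(257/59): 257 mod 59 = 21, so (257/59) = (21/59)
flip (21/59) -> (59/21): both odd, 21 mod 4 = 1, 59 mod 4 = 3, so the flip contributes +1; sign now +1
(59/21): 59 mod 21 = 17, so (59/21) = (17/21)
flip (17/21) -> (21/17): both odd, 17 mod 4 = 1, 21 mod 4 = 1, so the flip contributes +1; sign now +1
(21/17): 21 mod 17 = 4, so (21/17) = (4/17)
factor out 2^2: 4 = 2^2·1; with 17 mod 8 = 1, (2/17) = +1; sign now +1; continue with (1/17)
reached (1/17) = 1, so the symbol is +1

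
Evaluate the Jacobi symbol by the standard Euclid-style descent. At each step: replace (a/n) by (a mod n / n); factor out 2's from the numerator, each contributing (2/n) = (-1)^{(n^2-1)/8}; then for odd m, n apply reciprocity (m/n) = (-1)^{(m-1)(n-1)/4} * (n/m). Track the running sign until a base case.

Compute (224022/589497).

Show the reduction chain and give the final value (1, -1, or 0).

0

factor out 2^1: 224022 = 2^1·112011; with 589497 mod 8 = 1, (2/589497) = +1; sign now +1; continue with (112011/589497)
flip (112011/589497) -> (589497/112011): both odd, 112011 mod 4 = 3, 589497 mod 4 = 1, so the flip contributes +1; sign now +1
(589497/112011): 589497 mod 112011 = 29442, so (589497/112011) = (29442/112011)
factor out 2^1: 29442 = 2^1·14721; with 112011 mod 8 = 3, (2/112011) = -1; sign now -1; continue with (14721/112011)
flip (14721/112011) -> (112011/14721): both odd, 14721 mod 4 = 1, 112011 mod 4 = 3, so the flip contributes +1; sign now -1
(112011/14721): 112011 mod 14721 = 8964, so (112011/14721) = (8964/14721)
factor out 2^2: 8964 = 2^2·2241; with 14721 mod 8 = 1, (2/14721) = +1; sign now -1; continue with (2241/14721)
flip (2241/14721) -> (14721/2241): both odd, 2241 mod 4 = 1, 14721 mod 4 = 1, so the flip contributes +1; sign now -1
(14721/2241): 14721 mod 2241 = 1275, so (14721/2241) = (1275/2241)
flip (1275/2241) -> (2241/1275): both odd, 1275 mod 4 = 3, 2241 mod 4 = 1, so the flip contributes +1; sign now -1
(2241/1275): 2241 mod 1275 = 966, so (2241/1275) = (966/1275)
factor out 2^1: 966 = 2^1·483; with 1275 mod 8 = 3, (2/1275) = -1; sign now +1; continue with (483/1275)
flip (483/1275) -> (1275/483): both odd, 483 mod 4 = 3, 1275 mod 4 = 3, so the flip contributes -1; sign now -1
(1275/483): 1275 mod 483 = 309, so (1275/483) = (309/483)
flip (309/483) -> (483/309): both odd, 309 mod 4 = 1, 483 mod 4 = 3, so the flip contributes +1; sign now -1
(483/309): 483 mod 309 = 174, so (483/309) = (174/309)
factor out 2^1: 174 = 2^1·87; with 309 mod 8 = 5, (2/309) = -1; sign now +1; continue with (87/309)
flip (87/309) -> (309/87): both odd, 87 mod 4 = 3, 309 mod 4 = 1, so the flip contributes +1; sign now +1
(309/87): 309 mod 87 = 48, so (309/87) = (48/87)
factor out 2^4: 48 = 2^4·3; with 87 mod 8 = 7, (2/87) = +1; sign now +1; continue with (3/87)
flip (3/87) -> (87/3): both odd, 3 mod 4 = 3, 87 mod 4 = 3, so the flip contributes -1; sign now -1
(87/3): 87 mod 3 = 0, so (87/3) = (0/3)
reached (0/3); gcd(a, n) > 1, so (0/3) = 0 and the symbol is 0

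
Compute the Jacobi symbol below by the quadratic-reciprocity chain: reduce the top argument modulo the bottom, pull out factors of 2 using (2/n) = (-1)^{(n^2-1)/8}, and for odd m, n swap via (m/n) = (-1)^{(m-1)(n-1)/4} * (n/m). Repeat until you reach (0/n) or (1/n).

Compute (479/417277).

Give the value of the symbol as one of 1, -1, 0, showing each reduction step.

reciprocity: (479/417277) = +1·(417277/479) since 479 mod 4 = 3, 417277 mod 4 = 1; sign now +1
(417277/479) = (68/479)   [reduce mod 479]
68 = 2^2·17; (2/479) = +1 since 479 mod 8 = 7, so (68/479) = (+1)^2·(17/479); sign now +1
reciprocity: (17/479) = +1·(479/17) since 17 mod 4 = 1, 479 mod 4 = 3; sign now +1
(479/17) = (3/17)   [reduce mod 17]
reciprocity: (3/17) = +1·(17/3) since 3 mod 4 = 3, 17 mod 4 = 1; sign now +1
(17/3) = (2/3)   [reduce mod 3]
2 = 2^1·1; (2/3) = -1 since 3 mod 8 = 3, so (2/3) = (-1)^1·(1/3); sign now -1
(1/3) = 1; final value = sign = -1

-1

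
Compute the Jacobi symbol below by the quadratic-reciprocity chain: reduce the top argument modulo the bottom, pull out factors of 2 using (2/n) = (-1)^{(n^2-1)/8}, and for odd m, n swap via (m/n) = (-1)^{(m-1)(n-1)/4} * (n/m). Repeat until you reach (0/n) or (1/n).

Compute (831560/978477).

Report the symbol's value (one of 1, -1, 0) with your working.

-1

factor out 2^3: 831560 = 2^3·103945; with 978477 mod 8 = 5, (2/978477) = -1; sign now -1; continue with (103945/978477)
flip (103945/978477) -> (978477/103945): both odd, 103945 mod 4 = 1, 978477 mod 4 = 1, so the flip contributes +1; sign now -1
(978477/103945): 978477 mod 103945 = 42972, so (978477/103945) = (42972/103945)
factor out 2^2: 42972 = 2^2·10743; with 103945 mod 8 = 1, (2/103945) = +1; sign now -1; continue with (10743/103945)
flip (10743/103945) -> (103945/10743): both odd, 10743 mod 4 = 3, 103945 mod 4 = 1, so the flip contributes +1; sign now -1
(103945/10743): 103945 mod 10743 = 7258, so (103945/10743) = (7258/10743)
factor out 2^1: 7258 = 2^1·3629; with 10743 mod 8 = 7, (2/10743) = +1; sign now -1; continue with (3629/10743)
flip (3629/10743) -> (10743/3629): both odd, 3629 mod 4 = 1, 10743 mod 4 = 3, so the flip contributes +1; sign now -1
(10743/3629): 10743 mod 3629 = 3485, so (10743/3629) = (3485/3629)
flip (3485/3629) -> (3629/3485): both odd, 3485 mod 4 = 1, 3629 mod 4 = 1, so the flip contributes +1; sign now -1
(3629/3485): 3629 mod 3485 = 144, so (3629/3485) = (144/3485)
factor out 2^4: 144 = 2^4·9; with 3485 mod 8 = 5, (2/3485) = -1; sign now -1; continue with (9/3485)
flip (9/3485) -> (3485/9): both odd, 9 mod 4 = 1, 3485 mod 4 = 1, so the flip contributes +1; sign now -1
(3485/9): 3485 mod 9 = 2, so (3485/9) = (2/9)
factor out 2^1: 2 = 2^1·1; with 9 mod 8 = 1, (2/9) = +1; sign now -1; continue with (1/9)
reached (1/9) = 1, so the symbol is -1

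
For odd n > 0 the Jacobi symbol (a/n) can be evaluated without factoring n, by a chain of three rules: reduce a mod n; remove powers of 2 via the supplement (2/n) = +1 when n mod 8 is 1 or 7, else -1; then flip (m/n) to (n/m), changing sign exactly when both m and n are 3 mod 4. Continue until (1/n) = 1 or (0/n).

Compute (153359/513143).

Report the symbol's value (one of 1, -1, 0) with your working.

-1

reciprocity: (153359/513143) = -1·(513143/153359) since 153359 mod 4 = 3, 513143 mod 4 = 3; sign now -1
(513143/153359) = (53066/153359)   [reduce mod 153359]
53066 = 2^1·26533; (2/153359) = +1 since 153359 mod 8 = 7, so (53066/153359) = (+1)^1·(26533/153359); sign now -1
reciprocity: (26533/153359) = +1·(153359/26533) since 26533 mod 4 = 1, 153359 mod 4 = 3; sign now -1
(153359/26533) = (20694/26533)   [reduce mod 26533]
20694 = 2^1·10347; (2/26533) = -1 since 26533 mod 8 = 5, so (20694/26533) = (-1)^1·(10347/26533); sign now +1
reciprocity: (10347/26533) = +1·(26533/10347) since 10347 mod 4 = 3, 26533 mod 4 = 1; sign now +1
(26533/10347) = (5839/10347)   [reduce mod 10347]
reciprocity: (5839/10347) = -1·(10347/5839) since 5839 mod 4 = 3, 10347 mod 4 = 3; sign now -1
(10347/5839) = (4508/5839)   [reduce mod 5839]
4508 = 2^2·1127; (2/5839) = +1 since 5839 mod 8 = 7, so (4508/5839) = (+1)^2·(1127/5839); sign now -1
reciprocity: (1127/5839) = -1·(5839/1127) since 1127 mod 4 = 3, 5839 mod 4 = 3; sign now +1
(5839/1127) = (204/1127)   [reduce mod 1127]
204 = 2^2·51; (2/1127) = +1 since 1127 mod 8 = 7, so (204/1127) = (+1)^2·(51/1127); sign now +1
reciprocity: (51/1127) = -1·(1127/51) since 51 mod 4 = 3, 1127 mod 4 = 3; sign now -1
(1127/51) = (5/51)   [reduce mod 51]
reciprocity: (5/51) = +1·(51/5) since 5 mod 4 = 1, 51 mod 4 = 3; sign now -1
(51/5) = (1/5)   [reduce mod 5]
(1/5) = 1; final value = sign = -1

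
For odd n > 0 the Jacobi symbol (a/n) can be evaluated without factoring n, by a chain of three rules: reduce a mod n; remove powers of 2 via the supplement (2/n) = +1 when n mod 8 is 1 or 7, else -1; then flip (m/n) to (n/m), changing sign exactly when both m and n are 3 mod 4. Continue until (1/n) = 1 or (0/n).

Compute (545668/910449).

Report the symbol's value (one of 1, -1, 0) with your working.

545668 = 2^2·136417; (2/910449) = +1 since 910449 mod 8 = 1, so (545668/910449) = (+1)^2·(136417/910449); sign now +1
reciprocity: (136417/910449) = +1·(910449/136417) since 136417 mod 4 = 1, 910449 mod 4 = 1; sign now +1
(910449/136417) = (91947/136417)   [reduce mod 136417]
reciprocity: (91947/136417) = +1·(136417/91947) since 91947 mod 4 = 3, 136417 mod 4 = 1; sign now +1
(136417/91947) = (44470/91947)   [reduce mod 91947]
44470 = 2^1·22235; (2/91947) = -1 since 91947 mod 8 = 3, so (44470/91947) = (-1)^1·(22235/91947); sign now -1
reciprocity: (22235/91947) = -1·(91947/22235) since 22235 mod 4 = 3, 91947 mod 4 = 3; sign now +1
(91947/22235) = (3007/22235)   [reduce mod 22235]
reciprocity: (3007/22235) = -1·(22235/3007) since 3007 mod 4 = 3, 22235 mod 4 = 3; sign now -1
(22235/3007) = (1186/3007)   [reduce mod 3007]
1186 = 2^1·593; (2/3007) = +1 since 3007 mod 8 = 7, so (1186/3007) = (+1)^1·(593/3007); sign now -1
reciprocity: (593/3007) = +1·(3007/593) since 593 mod 4 = 1, 3007 mod 4 = 3; sign now -1
(3007/593) = (42/593)   [reduce mod 593]
42 = 2^1·21; (2/593) = +1 since 593 mod 8 = 1, so (42/593) = (+1)^1·(21/593); sign now -1
reciprocity: (21/593) = +1·(593/21) since 21 mod 4 = 1, 593 mod 4 = 1; sign now -1
(593/21) = (5/21)   [reduce mod 21]
reciprocity: (5/21) = +1·(21/5) since 5 mod 4 = 1, 21 mod 4 = 1; sign now -1
(21/5) = (1/5)   [reduce mod 5]
(1/5) = 1; final value = sign = -1

-1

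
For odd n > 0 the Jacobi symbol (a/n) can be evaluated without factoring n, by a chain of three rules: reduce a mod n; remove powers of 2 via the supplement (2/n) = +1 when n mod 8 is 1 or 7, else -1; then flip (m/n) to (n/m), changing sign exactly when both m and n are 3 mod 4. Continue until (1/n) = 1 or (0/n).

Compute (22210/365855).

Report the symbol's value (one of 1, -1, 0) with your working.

factor out 2^1: 22210 = 2^1·11105; with 365855 mod 8 = 7, (2/365855) = +1; sign now +1; continue with (11105/365855)
flip (11105/365855) -> (365855/11105): both odd, 11105 mod 4 = 1, 365855 mod 4 = 3, so the flip contributes +1; sign now +1
(365855/11105): 365855 mod 11105 = 10495, so (365855/11105) = (10495/11105)
flip (10495/11105) -> (11105/10495): both odd, 10495 mod 4 = 3, 11105 mod 4 = 1, so the flip contributes +1; sign now +1
(11105/10495): 11105 mod 10495 = 610, so (11105/10495) = (610/10495)
factor out 2^1: 610 = 2^1·305; with 10495 mod 8 = 7, (2/10495) = +1; sign now +1; continue with (305/10495)
flip (305/10495) -> (10495/305): both odd, 305 mod 4 = 1, 10495 mod 4 = 3, so the flip contributes +1; sign now +1
(10495/305): 10495 mod 305 = 125, so (10495/305) = (125/305)
flip (125/305) -> (305/125): both odd, 125 mod 4 = 1, 305 mod 4 = 1, so the flip contributes +1; sign now +1
(305/125): 305 mod 125 = 55, so (305/125) = (55/125)
flip (55/125) -> (125/55): both odd, 55 mod 4 = 3, 125 mod 4 = 1, so the flip contributes +1; sign now +1
(125/55): 125 mod 55 = 15, so (125/55) = (15/55)
flip (15/55) -> (55/15): both odd, 15 mod 4 = 3, 55 mod 4 = 3, so the flip contributes -1; sign now -1
(55/15): 55 mod 15 = 10, so (55/15) = (10/15)
factor out 2^1: 10 = 2^1·5; with 15 mod 8 = 7, (2/15) = +1; sign now -1; continue with (5/15)
flip (5/15) -> (15/5): both odd, 5 mod 4 = 1, 15 mod 4 = 3, so the flip contributes +1; sign now -1
(15/5): 15 mod 5 = 0, so (15/5) = (0/5)
reached (0/5); gcd(a, n) > 1, so (0/5) = 0 and the symbol is 0

0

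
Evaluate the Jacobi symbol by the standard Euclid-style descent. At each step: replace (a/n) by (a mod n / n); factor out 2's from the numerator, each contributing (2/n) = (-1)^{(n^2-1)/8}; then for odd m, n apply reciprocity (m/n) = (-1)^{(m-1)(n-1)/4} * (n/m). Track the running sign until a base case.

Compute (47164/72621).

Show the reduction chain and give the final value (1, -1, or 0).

-1

47164 = 2^2·11791; (2/72621) = -1 since 72621 mod 8 = 5, so (47164/72621) = (-1)^2·(11791/72621); sign now +1
reciprocity: (11791/72621) = +1·(72621/11791) since 11791 mod 4 = 3, 72621 mod 4 = 1; sign now +1
(72621/11791) = (1875/11791)   [reduce mod 11791]
reciprocity: (1875/11791) = -1·(11791/1875) since 1875 mod 4 = 3, 11791 mod 4 = 3; sign now -1
(11791/1875) = (541/1875)   [reduce mod 1875]
reciprocity: (541/1875) = +1·(1875/541) since 541 mod 4 = 1, 1875 mod 4 = 3; sign now -1
(1875/541) = (252/541)   [reduce mod 541]
252 = 2^2·63; (2/541) = -1 since 541 mod 8 = 5, so (252/541) = (-1)^2·(63/541); sign now -1
reciprocity: (63/541) = +1·(541/63) since 63 mod 4 = 3, 541 mod 4 = 1; sign now -1
(541/63) = (37/63)   [reduce mod 63]
reciprocity: (37/63) = +1·(63/37) since 37 mod 4 = 1, 63 mod 4 = 3; sign now -1
(63/37) = (26/37)   [reduce mod 37]
26 = 2^1·13; (2/37) = -1 since 37 mod 8 = 5, so (26/37) = (-1)^1·(13/37); sign now +1
reciprocity: (13/37) = +1·(37/13) since 13 mod 4 = 1, 37 mod 4 = 1; sign now +1
(37/13) = (11/13)   [reduce mod 13]
reciprocity: (11/13) = +1·(13/11) since 11 mod 4 = 3, 13 mod 4 = 1; sign now +1
(13/11) = (2/11)   [reduce mod 11]
2 = 2^1·1; (2/11) = -1 since 11 mod 8 = 3, so (2/11) = (-1)^1·(1/11); sign now -1
(1/11) = 1; final value = sign = -1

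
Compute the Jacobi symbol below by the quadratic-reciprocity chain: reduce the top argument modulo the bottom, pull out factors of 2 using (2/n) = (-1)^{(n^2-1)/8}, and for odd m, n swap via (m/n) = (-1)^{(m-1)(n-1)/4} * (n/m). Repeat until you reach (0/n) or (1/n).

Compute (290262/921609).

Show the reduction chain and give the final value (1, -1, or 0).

290262 = 2^1·145131; (2/921609) = +1 since 921609 mod 8 = 1, so (290262/921609) = (+1)^1·(145131/921609); sign now +1
reciprocity: (145131/921609) = +1·(921609/145131) since 145131 mod 4 = 3, 921609 mod 4 = 1; sign now +1
(921609/145131) = (50823/145131)   [reduce mod 145131]
reciprocity: (50823/145131) = -1·(145131/50823) since 50823 mod 4 = 3, 145131 mod 4 = 3; sign now -1
(145131/50823) = (43485/50823)   [reduce mod 50823]
reciprocity: (43485/50823) = +1·(50823/43485) since 43485 mod 4 = 1, 50823 mod 4 = 3; sign now -1
(50823/43485) = (7338/43485)   [reduce mod 43485]
7338 = 2^1·3669; (2/43485) = -1 since 43485 mod 8 = 5, so (7338/43485) = (-1)^1·(3669/43485); sign now +1
reciprocity: (3669/43485) = +1·(43485/3669) since 3669 mod 4 = 1, 43485 mod 4 = 1; sign now +1
(43485/3669) = (3126/3669)   [reduce mod 3669]
3126 = 2^1·1563; (2/3669) = -1 since 3669 mod 8 = 5, so (3126/3669) = (-1)^1·(1563/3669); sign now -1
reciprocity: (1563/3669) = +1·(3669/1563) since 1563 mod 4 = 3, 3669 mod 4 = 1; sign now -1
(3669/1563) = (543/1563)   [reduce mod 1563]
reciprocity: (543/1563) = -1·(1563/543) since 543 mod 4 = 3, 1563 mod 4 = 3; sign now +1
(1563/543) = (477/543)   [reduce mod 543]
reciprocity: (477/543) = +1·(543/477) since 477 mod 4 = 1, 543 mod 4 = 3; sign now +1
(543/477) = (66/477)   [reduce mod 477]
66 = 2^1·33; (2/477) = -1 since 477 mod 8 = 5, so (66/477) = (-1)^1·(33/477); sign now -1
reciprocity: (33/477) = +1·(477/33) since 33 mod 4 = 1, 477 mod 4 = 1; sign now -1
(477/33) = (15/33)   [reduce mod 33]
reciprocity: (15/33) = +1·(33/15) since 15 mod 4 = 3, 33 mod 4 = 1; sign now -1
(33/15) = (3/15)   [reduce mod 15]
reciprocity: (3/15) = -1·(15/3) since 3 mod 4 = 3, 15 mod 4 = 3; sign now +1
(15/3) = (0/3)   [reduce mod 3]
(0/3) = 0   [gcd(a, n) > 1]; final value = 0

0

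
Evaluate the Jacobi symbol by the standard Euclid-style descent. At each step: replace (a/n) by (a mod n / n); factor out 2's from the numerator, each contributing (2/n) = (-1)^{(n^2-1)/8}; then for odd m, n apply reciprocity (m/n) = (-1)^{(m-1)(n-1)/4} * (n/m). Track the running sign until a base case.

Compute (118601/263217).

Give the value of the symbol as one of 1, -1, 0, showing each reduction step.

flip (118601/263217) -> (263217/118601): both odd, 118601 mod 4 = 1, 263217 mod 4 = 1, so the flip contributes +1; sign now +1
(263217/118601): 263217 mod 118601 = 26015, so (263217/118601) = (26015/118601)
flip (26015/118601) -> (118601/26015): both odd, 26015 mod 4 = 3, 118601 mod 4 = 1, so the flip contributes +1; sign now +1
(118601/26015): 118601 mod 26015 = 14541, so (118601/26015) = (14541/26015)
flip (14541/26015) -> (26015/14541): both odd, 14541 mod 4 = 1, 26015 mod 4 = 3, so the flip contributes +1; sign now +1
(26015/14541): 26015 mod 14541 = 11474, so (26015/14541) = (11474/14541)
factor out 2^1: 11474 = 2^1·5737; with 14541 mod 8 = 5, (2/14541) = -1; sign now -1; continue with (5737/14541)
flip (5737/14541) -> (14541/5737): both odd, 5737 mod 4 = 1, 14541 mod 4 = 1, so the flip contributes +1; sign now -1
(14541/5737): 14541 mod 5737 = 3067, so (14541/5737) = (3067/5737)
flip (3067/5737) -> (5737/3067): both odd, 3067 mod 4 = 3, 5737 mod 4 = 1, so the flip contributes +1; sign now -1
(5737/3067): 5737 mod 3067 = 2670, so (5737/3067) = (2670/3067)
factor out 2^1: 2670 = 2^1·1335; with 3067 mod 8 = 3, (2/3067) = -1; sign now +1; continue with (1335/3067)
flip (1335/3067) -> (3067/1335): both odd, 1335 mod 4 = 3, 3067 mod 4 = 3, so the flip contributes -1; sign now -1
(3067/1335): 3067 mod 1335 = 397, so (3067/1335) = (397/1335)
flip (397/1335) -> (1335/397): both odd, 397 mod 4 = 1, 1335 mod 4 = 3, so the flip contributes +1; sign now -1
(1335/397): 1335 mod 397 = 144, so (1335/397) = (144/397)
factor out 2^4: 144 = 2^4·9; with 397 mod 8 = 5, (2/397) = -1; sign now -1; continue with (9/397)
flip (9/397) -> (397/9): both odd, 9 mod 4 = 1, 397 mod 4 = 1, so the flip contributes +1; sign now -1
(397/9): 397 mod 9 = 1, so (397/9) = (1/9)
reached (1/9) = 1, so the symbol is -1

-1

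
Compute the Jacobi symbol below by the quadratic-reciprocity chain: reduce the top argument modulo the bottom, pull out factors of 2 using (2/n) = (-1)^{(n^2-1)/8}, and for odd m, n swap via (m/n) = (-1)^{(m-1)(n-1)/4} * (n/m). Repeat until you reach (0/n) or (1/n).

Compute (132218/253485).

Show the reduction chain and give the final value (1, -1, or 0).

-1

factor out 2^1: 132218 = 2^1·66109; with 253485 mod 8 = 5, (2/253485) = -1; sign now -1; continue with (66109/253485)
flip (66109/253485) -> (253485/66109): both odd, 66109 mod 4 = 1, 253485 mod 4 = 1, so the flip contributes +1; sign now -1
(253485/66109): 253485 mod 66109 = 55158, so (253485/66109) = (55158/66109)
factor out 2^1: 55158 = 2^1·27579; with 66109 mod 8 = 5, (2/66109) = -1; sign now +1; continue with (27579/66109)
flip (27579/66109) -> (66109/27579): both odd, 27579 mod 4 = 3, 66109 mod 4 = 1, so the flip contributes +1; sign now +1
(66109/27579): 66109 mod 27579 = 10951, so (66109/27579) = (10951/27579)
flip (10951/27579) -> (27579/10951): both odd, 10951 mod 4 = 3, 27579 mod 4 = 3, so the flip contributes -1; sign now -1
(27579/10951): 27579 mod 10951 = 5677, so (27579/10951) = (5677/10951)
flip (5677/10951) -> (10951/5677): both odd, 5677 mod 4 = 1, 10951 mod 4 = 3, so the flip contributes +1; sign now -1
(10951/5677): 10951 mod 5677 = 5274, so (10951/5677) = (5274/5677)
factor out 2^1: 5274 = 2^1·2637; with 5677 mod 8 = 5, (2/5677) = -1; sign now +1; continue with (2637/5677)
flip (2637/5677) -> (5677/2637): both odd, 2637 mod 4 = 1, 5677 mod 4 = 1, so the flip contributes +1; sign now +1
(5677/2637): 5677 mod 2637 = 403, so (5677/2637) = (403/2637)
flip (403/2637) -> (2637/403): both odd, 403 mod 4 = 3, 2637 mod 4 = 1, so the flip contributes +1; sign now +1
(2637/403): 2637 mod 403 = 219, so (2637/403) = (219/403)
flip (219/403) -> (403/219): both odd, 219 mod 4 = 3, 403 mod 4 = 3, so the flip contributes -1; sign now -1
(403/219): 403 mod 219 = 184, so (403/219) = (184/219)
factor out 2^3: 184 = 2^3·23; with 219 mod 8 = 3, (2/219) = -1; sign now +1; continue with (23/219)
flip (23/219) -> (219/23): both odd, 23 mod 4 = 3, 219 mod 4 = 3, so the flip contributes -1; sign now -1
(219/23): 219 mod 23 = 12, so (219/23) = (12/23)
factor out 2^2: 12 = 2^2·3; with 23 mod 8 = 7, (2/23) = +1; sign now -1; continue with (3/23)
flip (3/23) -> (23/3): both odd, 3 mod 4 = 3, 23 mod 4 = 3, so the flip contributes -1; sign now +1
(23/3): 23 mod 3 = 2, so (23/3) = (2/3)
factor out 2^1: 2 = 2^1·1; with 3 mod 8 = 3, (2/3) = -1; sign now -1; continue with (1/3)
reached (1/3) = 1, so the symbol is -1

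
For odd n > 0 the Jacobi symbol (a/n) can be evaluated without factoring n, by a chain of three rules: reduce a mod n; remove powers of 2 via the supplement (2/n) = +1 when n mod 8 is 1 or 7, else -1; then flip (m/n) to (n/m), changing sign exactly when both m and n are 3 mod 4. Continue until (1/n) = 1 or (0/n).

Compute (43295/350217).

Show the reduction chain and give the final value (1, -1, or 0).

0

reciprocity: (43295/350217) = +1·(350217/43295) since 43295 mod 4 = 3, 350217 mod 4 = 1; sign now +1
(350217/43295) = (3857/43295)   [reduce mod 43295]
reciprocity: (3857/43295) = +1·(43295/3857) since 3857 mod 4 = 1, 43295 mod 4 = 3; sign now +1
(43295/3857) = (868/3857)   [reduce mod 3857]
868 = 2^2·217; (2/3857) = +1 since 3857 mod 8 = 1, so (868/3857) = (+1)^2·(217/3857); sign now +1
reciprocity: (217/3857) = +1·(3857/217) since 217 mod 4 = 1, 3857 mod 4 = 1; sign now +1
(3857/217) = (168/217)   [reduce mod 217]
168 = 2^3·21; (2/217) = +1 since 217 mod 8 = 1, so (168/217) = (+1)^3·(21/217); sign now +1
reciprocity: (21/217) = +1·(217/21) since 21 mod 4 = 1, 217 mod 4 = 1; sign now +1
(217/21) = (7/21)   [reduce mod 21]
reciprocity: (7/21) = +1·(21/7) since 7 mod 4 = 3, 21 mod 4 = 1; sign now +1
(21/7) = (0/7)   [reduce mod 7]
(0/7) = 0   [gcd(a, n) > 1]; final value = 0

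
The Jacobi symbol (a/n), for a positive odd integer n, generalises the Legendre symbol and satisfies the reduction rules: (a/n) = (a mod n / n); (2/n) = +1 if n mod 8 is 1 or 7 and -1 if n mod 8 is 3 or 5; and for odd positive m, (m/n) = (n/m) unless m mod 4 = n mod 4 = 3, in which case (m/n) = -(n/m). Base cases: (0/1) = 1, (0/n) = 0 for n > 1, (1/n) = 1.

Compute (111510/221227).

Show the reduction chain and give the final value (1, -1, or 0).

factor out 2^1: 111510 = 2^1·55755; with 221227 mod 8 = 3, (2/221227) = -1; sign now -1; continue with (55755/221227)
flip (55755/221227) -> (221227/55755): both odd, 55755 mod 4 = 3, 221227 mod 4 = 3, so the flip contributes -1; sign now +1
(221227/55755): 221227 mod 55755 = 53962, so (221227/55755) = (53962/55755)
factor out 2^1: 53962 = 2^1·26981; with 55755 mod 8 = 3, (2/55755) = -1; sign now -1; continue with (26981/55755)
flip (26981/55755) -> (55755/26981): both odd, 26981 mod 4 = 1, 55755 mod 4 = 3, so the flip contributes +1; sign now -1
(55755/26981): 55755 mod 26981 = 1793, so (55755/26981) = (1793/26981)
flip (1793/26981) -> (26981/1793): both odd, 1793 mod 4 = 1, 26981 mod 4 = 1, so the flip contributes +1; sign now -1
(26981/1793): 26981 mod 1793 = 86, so (26981/1793) = (86/1793)
factor out 2^1: 86 = 2^1·43; with 1793 mod 8 = 1, (2/1793) = +1; sign now -1; continue with (43/1793)
flip (43/1793) -> (1793/43): both odd, 43 mod 4 = 3, 1793 mod 4 = 1, so the flip contributes +1; sign now -1
(1793/43): 1793 mod 43 = 30, so (1793/43) = (30/43)
factor out 2^1: 30 = 2^1·15; with 43 mod 8 = 3, (2/43) = -1; sign now +1; continue with (15/43)
flip (15/43) -> (43/15): both odd, 15 mod 4 = 3, 43 mod 4 = 3, so the flip contributes -1; sign now -1
(43/15): 43 mod 15 = 13, so (43/15) = (13/15)
flip (13/15) -> (15/13): both odd, 13 mod 4 = 1, 15 mod 4 = 3, so the flip contributes +1; sign now -1
(15/13): 15 mod 13 = 2, so (15/13) = (2/13)
factor out 2^1: 2 = 2^1·1; with 13 mod 8 = 5, (2/13) = -1; sign now +1; continue with (1/13)
reached (1/13) = 1, so the symbol is +1

1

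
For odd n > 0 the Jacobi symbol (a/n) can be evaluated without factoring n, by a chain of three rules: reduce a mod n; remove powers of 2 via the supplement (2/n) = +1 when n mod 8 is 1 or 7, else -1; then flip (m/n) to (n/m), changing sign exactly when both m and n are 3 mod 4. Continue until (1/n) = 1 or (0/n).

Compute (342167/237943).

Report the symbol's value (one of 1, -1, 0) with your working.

(342167/237943): 342167 mod 237943 = 104224, so (342167/237943) = (104224/237943)
factor out 2^5: 104224 = 2^5·3257; with 237943 mod 8 = 7, (2/237943) = +1; sign now +1; continue with (3257/237943)
flip (3257/237943) -> (237943/3257): both odd, 3257 mod 4 = 1, 237943 mod 4 = 3, so the flip contributes +1; sign now +1
(237943/3257): 237943 mod 3257 = 182, so (237943/3257) = (182/3257)
factor out 2^1: 182 = 2^1·91; with 3257 mod 8 = 1, (2/3257) = +1; sign now +1; continue with (91/3257)
flip (91/3257) -> (3257/91): both odd, 91 mod 4 = 3, 3257 mod 4 = 1, so the flip contributes +1; sign now +1
(3257/91): 3257 mod 91 = 72, so (3257/91) = (72/91)
factor out 2^3: 72 = 2^3·9; with 91 mod 8 = 3, (2/91) = -1; sign now -1; continue with (9/91)
flip (9/91) -> (91/9): both odd, 9 mod 4 = 1, 91 mod 4 = 3, so the flip contributes +1; sign now -1
(91/9): 91 mod 9 = 1, so (91/9) = (1/9)
reached (1/9) = 1, so the symbol is -1

-1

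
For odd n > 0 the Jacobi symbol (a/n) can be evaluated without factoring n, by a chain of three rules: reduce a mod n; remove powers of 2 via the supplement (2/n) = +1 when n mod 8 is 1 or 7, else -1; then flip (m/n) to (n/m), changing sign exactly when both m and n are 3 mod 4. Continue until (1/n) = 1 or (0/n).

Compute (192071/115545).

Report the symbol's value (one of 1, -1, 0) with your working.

1

(192071/115545) = (76526/115545)   [reduce mod 115545]
76526 = 2^1·38263; (2/115545) = +1 since 115545 mod 8 = 1, so (76526/115545) = (+1)^1·(38263/115545); sign now +1
reciprocity: (38263/115545) = +1·(115545/38263) since 38263 mod 4 = 3, 115545 mod 4 = 1; sign now +1
(115545/38263) = (756/38263)   [reduce mod 38263]
756 = 2^2·189; (2/38263) = +1 since 38263 mod 8 = 7, so (756/38263) = (+1)^2·(189/38263); sign now +1
reciprocity: (189/38263) = +1·(38263/189) since 189 mod 4 = 1, 38263 mod 4 = 3; sign now +1
(38263/189) = (85/189)   [reduce mod 189]
reciprocity: (85/189) = +1·(189/85) since 85 mod 4 = 1, 189 mod 4 = 1; sign now +1
(189/85) = (19/85)   [reduce mod 85]
reciprocity: (19/85) = +1·(85/19) since 19 mod 4 = 3, 85 mod 4 = 1; sign now +1
(85/19) = (9/19)   [reduce mod 19]
reciprocity: (9/19) = +1·(19/9) since 9 mod 4 = 1, 19 mod 4 = 3; sign now +1
(19/9) = (1/9)   [reduce mod 9]
(1/9) = 1; final value = sign = +1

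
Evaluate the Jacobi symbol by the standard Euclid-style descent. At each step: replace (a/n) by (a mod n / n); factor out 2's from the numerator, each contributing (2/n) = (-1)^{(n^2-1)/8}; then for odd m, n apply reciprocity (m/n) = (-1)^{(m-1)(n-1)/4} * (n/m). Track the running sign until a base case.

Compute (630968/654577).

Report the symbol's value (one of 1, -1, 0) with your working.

factor out 2^3: 630968 = 2^3·78871; with 654577 mod 8 = 1, (2/654577) = +1; sign now +1; continue with (78871/654577)
flip (78871/654577) -> (654577/78871): both odd, 78871 mod 4 = 3, 654577 mod 4 = 1, so the flip contributes +1; sign now +1
(654577/78871): 654577 mod 78871 = 23609, so (654577/78871) = (23609/78871)
flip (23609/78871) -> (78871/23609): both odd, 23609 mod 4 = 1, 78871 mod 4 = 3, so the flip contributes +1; sign now +1
(78871/23609): 78871 mod 23609 = 8044, so (78871/23609) = (8044/23609)
factor out 2^2: 8044 = 2^2·2011; with 23609 mod 8 = 1, (2/23609) = +1; sign now +1; continue with (2011/23609)
flip (2011/23609) -> (23609/2011): both odd, 2011 mod 4 = 3, 23609 mod 4 = 1, so the flip contributes +1; sign now +1
(23609/2011): 23609 mod 2011 = 1488, so (23609/2011) = (1488/2011)
factor out 2^4: 1488 = 2^4·93; with 2011 mod 8 = 3, (2/2011) = -1; sign now +1; continue with (93/2011)
flip (93/2011) -> (2011/93): both odd, 93 mod 4 = 1, 2011 mod 4 = 3, so the flip contributes +1; sign now +1
(2011/93): 2011 mod 93 = 58, so (2011/93) = (58/93)
factor out 2^1: 58 = 2^1·29; with 93 mod 8 = 5, (2/93) = -1; sign now -1; continue with (29/93)
flip (29/93) -> (93/29): both odd, 29 mod 4 = 1, 93 mod 4 = 1, so the flip contributes +1; sign now -1
(93/29): 93 mod 29 = 6, so (93/29) = (6/29)
factor out 2^1: 6 = 2^1·3; with 29 mod 8 = 5, (2/29) = -1; sign now +1; continue with (3/29)
flip (3/29) -> (29/3): both odd, 3 mod 4 = 3, 29 mod 4 = 1, so the flip contributes +1; sign now +1
(29/3): 29 mod 3 = 2, so (29/3) = (2/3)
factor out 2^1: 2 = 2^1·1; with 3 mod 8 = 3, (2/3) = -1; sign now -1; continue with (1/3)
reached (1/3) = 1, so the symbol is -1

-1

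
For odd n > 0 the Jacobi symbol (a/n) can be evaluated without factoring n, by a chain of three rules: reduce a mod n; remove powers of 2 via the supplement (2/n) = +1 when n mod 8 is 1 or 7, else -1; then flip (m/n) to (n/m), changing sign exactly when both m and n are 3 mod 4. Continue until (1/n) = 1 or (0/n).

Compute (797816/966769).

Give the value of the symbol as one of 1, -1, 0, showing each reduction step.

-1

797816 = 2^3·99727; (2/966769) = +1 since 966769 mod 8 = 1, so (797816/966769) = (+1)^3·(99727/966769); sign now +1
reciprocity: (99727/966769) = +1·(966769/99727) since 99727 mod 4 = 3, 966769 mod 4 = 1; sign now +1
(966769/99727) = (69226/99727)   [reduce mod 99727]
69226 = 2^1·34613; (2/99727) = +1 since 99727 mod 8 = 7, so (69226/99727) = (+1)^1·(34613/99727); sign now +1
reciprocity: (34613/99727) = +1·(99727/34613) since 34613 mod 4 = 1, 99727 mod 4 = 3; sign now +1
(99727/34613) = (30501/34613)   [reduce mod 34613]
reciprocity: (30501/34613) = +1·(34613/30501) since 30501 mod 4 = 1, 34613 mod 4 = 1; sign now +1
(34613/30501) = (4112/30501)   [reduce mod 30501]
4112 = 2^4·257; (2/30501) = -1 since 30501 mod 8 = 5, so (4112/30501) = (-1)^4·(257/30501); sign now +1
reciprocity: (257/30501) = +1·(30501/257) since 257 mod 4 = 1, 30501 mod 4 = 1; sign now +1
(30501/257) = (175/257)   [reduce mod 257]
reciprocity: (175/257) = +1·(257/175) since 175 mod 4 = 3, 257 mod 4 = 1; sign now +1
(257/175) = (82/175)   [reduce mod 175]
82 = 2^1·41; (2/175) = +1 since 175 mod 8 = 7, so (82/175) = (+1)^1·(41/175); sign now +1
reciprocity: (41/175) = +1·(175/41) since 41 mod 4 = 1, 175 mod 4 = 3; sign now +1
(175/41) = (11/41)   [reduce mod 41]
reciprocity: (11/41) = +1·(41/11) since 11 mod 4 = 3, 41 mod 4 = 1; sign now +1
(41/11) = (8/11)   [reduce mod 11]
8 = 2^3·1; (2/11) = -1 since 11 mod 8 = 3, so (8/11) = (-1)^3·(1/11); sign now -1
(1/11) = 1; final value = sign = -1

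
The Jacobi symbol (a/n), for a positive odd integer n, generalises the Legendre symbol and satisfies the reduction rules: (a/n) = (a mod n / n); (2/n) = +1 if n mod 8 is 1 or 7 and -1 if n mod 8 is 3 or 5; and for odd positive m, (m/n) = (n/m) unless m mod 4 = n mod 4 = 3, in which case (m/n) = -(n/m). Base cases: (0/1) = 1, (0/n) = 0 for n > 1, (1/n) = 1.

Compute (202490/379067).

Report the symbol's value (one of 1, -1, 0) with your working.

-1

202490 = 2^1·101245; (2/379067) = -1 since 379067 mod 8 = 3, so (202490/379067) = (-1)^1·(101245/379067); sign now -1
reciprocity: (101245/379067) = +1·(379067/101245) since 101245 mod 4 = 1, 379067 mod 4 = 3; sign now -1
(379067/101245) = (75332/101245)   [reduce mod 101245]
75332 = 2^2·18833; (2/101245) = -1 since 101245 mod 8 = 5, so (75332/101245) = (-1)^2·(18833/101245); sign now -1
reciprocity: (18833/101245) = +1·(101245/18833) since 18833 mod 4 = 1, 101245 mod 4 = 1; sign now -1
(101245/18833) = (7080/18833)   [reduce mod 18833]
7080 = 2^3·885; (2/18833) = +1 since 18833 mod 8 = 1, so (7080/18833) = (+1)^3·(885/18833); sign now -1
reciprocity: (885/18833) = +1·(18833/885) since 885 mod 4 = 1, 18833 mod 4 = 1; sign now -1
(18833/885) = (248/885)   [reduce mod 885]
248 = 2^3·31; (2/885) = -1 since 885 mod 8 = 5, so (248/885) = (-1)^3·(31/885); sign now +1
reciprocity: (31/885) = +1·(885/31) since 31 mod 4 = 3, 885 mod 4 = 1; sign now +1
(885/31) = (17/31)   [reduce mod 31]
reciprocity: (17/31) = +1·(31/17) since 17 mod 4 = 1, 31 mod 4 = 3; sign now +1
(31/17) = (14/17)   [reduce mod 17]
14 = 2^1·7; (2/17) = +1 since 17 mod 8 = 1, so (14/17) = (+1)^1·(7/17); sign now +1
reciprocity: (7/17) = +1·(17/7) since 7 mod 4 = 3, 17 mod 4 = 1; sign now +1
(17/7) = (3/7)   [reduce mod 7]
reciprocity: (3/7) = -1·(7/3) since 3 mod 4 = 3, 7 mod 4 = 3; sign now -1
(7/3) = (1/3)   [reduce mod 3]
(1/3) = 1; final value = sign = -1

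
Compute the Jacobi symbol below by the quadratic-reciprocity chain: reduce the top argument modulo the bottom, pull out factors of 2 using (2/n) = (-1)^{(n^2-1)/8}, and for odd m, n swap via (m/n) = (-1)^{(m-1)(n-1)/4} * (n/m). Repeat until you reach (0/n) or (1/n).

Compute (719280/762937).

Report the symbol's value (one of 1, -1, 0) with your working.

factor out 2^4: 719280 = 2^4·44955; with 762937 mod 8 = 1, (2/762937) = +1; sign now +1; continue with (44955/762937)
flip (44955/762937) -> (762937/44955): both odd, 44955 mod 4 = 3, 762937 mod 4 = 1, so the flip contributes +1; sign now +1
(762937/44955): 762937 mod 44955 = 43657, so (762937/44955) = (43657/44955)
flip (43657/44955) -> (44955/43657): both odd, 43657 mod 4 = 1, 44955 mod 4 = 3, so the flip contributes +1; sign now +1
(44955/43657): 44955 mod 43657 = 1298, so (44955/43657) = (1298/43657)
factor out 2^1: 1298 = 2^1·649; with 43657 mod 8 = 1, (2/43657) = +1; sign now +1; continue with (649/43657)
flip (649/43657) -> (43657/649): both odd, 649 mod 4 = 1, 43657 mod 4 = 1, so the flip contributes +1; sign now +1
(43657/649): 43657 mod 649 = 174, so (43657/649) = (174/649)
factor out 2^1: 174 = 2^1·87; with 649 mod 8 = 1, (2/649) = +1; sign now +1; continue with (87/649)
flip (87/649) -> (649/87): both odd, 87 mod 4 = 3, 649 mod 4 = 1, so the flip contributes +1; sign now +1
(649/87): 649 mod 87 = 40, so (649/87) = (40/87)
factor out 2^3: 40 = 2^3·5; with 87 mod 8 = 7, (2/87) = +1; sign now +1; continue with (5/87)
flip (5/87) -> (87/5): both odd, 5 mod 4 = 1, 87 mod 4 = 3, so the flip contributes +1; sign now +1
(87/5): 87 mod 5 = 2, so (87/5) = (2/5)
factor out 2^1: 2 = 2^1·1; with 5 mod 8 = 5, (2/5) = -1; sign now -1; continue with (1/5)
reached (1/5) = 1, so the symbol is -1

-1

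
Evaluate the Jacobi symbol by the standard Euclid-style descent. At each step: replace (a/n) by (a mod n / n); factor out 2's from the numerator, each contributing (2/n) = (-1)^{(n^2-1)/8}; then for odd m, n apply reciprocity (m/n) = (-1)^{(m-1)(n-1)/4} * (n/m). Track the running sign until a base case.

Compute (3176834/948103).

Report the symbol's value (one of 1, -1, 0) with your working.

(3176834/948103): 3176834 mod 948103 = 332525, so (3176834/948103) = (332525/948103)
flip (332525/948103) -> (948103/332525): both odd, 332525 mod 4 = 1, 948103 mod 4 = 3, so the flip contributes +1; sign now +1
(948103/332525): 948103 mod 332525 = 283053, so (948103/332525) = (283053/332525)
flip (283053/332525) -> (332525/283053): both odd, 283053 mod 4 = 1, 332525 mod 4 = 1, so the flip contributes +1; sign now +1
(332525/283053): 332525 mod 283053 = 49472, so (332525/283053) = (49472/283053)
factor out 2^6: 49472 = 2^6·773; with 283053 mod 8 = 5, (2/283053) = -1; sign now +1; continue with (773/283053)
flip (773/283053) -> (283053/773): both odd, 773 mod 4 = 1, 283053 mod 4 = 1, so the flip contributes +1; sign now +1
(283053/773): 283053 mod 773 = 135, so (283053/773) = (135/773)
flip (135/773) -> (773/135): both odd, 135 mod 4 = 3, 773 mod 4 = 1, so the flip contributes +1; sign now +1
(773/135): 773 mod 135 = 98, so (773/135) = (98/135)
factor out 2^1: 98 = 2^1·49; with 135 mod 8 = 7, (2/135) = +1; sign now +1; continue with (49/135)
flip (49/135) -> (135/49): both odd, 49 mod 4 = 1, 135 mod 4 = 3, so the flip contributes +1; sign now +1
(135/49): 135 mod 49 = 37, so (135/49) = (37/49)
flip (37/49) -> (49/37): both odd, 37 mod 4 = 1, 49 mod 4 = 1, so the flip contributes +1; sign now +1
(49/37): 49 mod 37 = 12, so (49/37) = (12/37)
factor out 2^2: 12 = 2^2·3; with 37 mod 8 = 5, (2/37) = -1; sign now +1; continue with (3/37)
flip (3/37) -> (37/3): both odd, 3 mod 4 = 3, 37 mod 4 = 1, so the flip contributes +1; sign now +1
(37/3): 37 mod 3 = 1, so (37/3) = (1/3)
reached (1/3) = 1, so the symbol is +1

1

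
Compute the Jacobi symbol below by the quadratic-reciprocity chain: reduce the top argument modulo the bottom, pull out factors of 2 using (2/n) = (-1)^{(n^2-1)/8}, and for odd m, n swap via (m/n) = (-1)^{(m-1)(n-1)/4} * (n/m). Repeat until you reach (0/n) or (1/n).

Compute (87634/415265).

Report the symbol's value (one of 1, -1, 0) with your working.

factor out 2^1: 87634 = 2^1·43817; with 415265 mod 8 = 1, (2/415265) = +1; sign now +1; continue with (43817/415265)
flip (43817/415265) -> (415265/43817): both odd, 43817 mod 4 = 1, 415265 mod 4 = 1, so the flip contributes +1; sign now +1
(415265/43817): 415265 mod 43817 = 20912, so (415265/43817) = (20912/43817)
factor out 2^4: 20912 = 2^4·1307; with 43817 mod 8 = 1, (2/43817) = +1; sign now +1; continue with (1307/43817)
flip (1307/43817) -> (43817/1307): both odd, 1307 mod 4 = 3, 43817 mod 4 = 1, so the flip contributes +1; sign now +1
(43817/1307): 43817 mod 1307 = 686, so (43817/1307) = (686/1307)
factor out 2^1: 686 = 2^1·343; with 1307 mod 8 = 3, (2/1307) = -1; sign now -1; continue with (343/1307)
flip (343/1307) -> (1307/343): both odd, 343 mod 4 = 3, 1307 mod 4 = 3, so the flip contributes -1; sign now +1
(1307/343): 1307 mod 343 = 278, so (1307/343) = (278/343)
factor out 2^1: 278 = 2^1·139; with 343 mod 8 = 7, (2/343) = +1; sign now +1; continue with (139/343)
flip (139/343) -> (343/139): both odd, 139 mod 4 = 3, 343 mod 4 = 3, so the flip contributes -1; sign now -1
(343/139): 343 mod 139 = 65, so (343/139) = (65/139)
flip (65/139) -> (139/65): both odd, 65 mod 4 = 1, 139 mod 4 = 3, so the flip contributes +1; sign now -1
(139/65): 139 mod 65 = 9, so (139/65) = (9/65)
flip (9/65) -> (65/9): both odd, 9 mod 4 = 1, 65 mod 4 = 1, so the flip contributes +1; sign now -1
(65/9): 65 mod 9 = 2, so (65/9) = (2/9)
factor out 2^1: 2 = 2^1·1; with 9 mod 8 = 1, (2/9) = +1; sign now -1; continue with (1/9)
reached (1/9) = 1, so the symbol is -1

-1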